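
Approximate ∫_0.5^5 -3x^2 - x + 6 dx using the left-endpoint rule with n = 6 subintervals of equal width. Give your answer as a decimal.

Δx = (5 − 0.5)/6 = 0.75.
Left endpoints: 0.5, 1.25, 2, 2.75, 3.5, 4.25.
f(0.5) = 4.75, f(1.25) = 0.0625, f(2) = -8, f(2.75) = -19.4375, f(3.5) = -34.25, f(4.25) = -52.4375.
Sum = Δx · [f(0.5) + f(1.25) + f(2) + ...].
Sum = -81.984375.

-81.984375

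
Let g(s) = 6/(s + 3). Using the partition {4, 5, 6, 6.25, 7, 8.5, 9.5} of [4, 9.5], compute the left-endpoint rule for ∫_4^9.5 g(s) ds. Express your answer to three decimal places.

3.682

Subinterval widths: 1, 1, 0.25, 0.75, 1.5, 1.
Left endpoints: 4, 5, 6, 6.25, 7, 8.5.
g(4) = 6/7, g(5) = 0.75, g(6) = 2/3, g(6.25) = 24/37, g(7) = 0.6, g(8.5) = 12/23.
Sum = Σ Δs_i · g(s_i).
Sum ≈ 3.682.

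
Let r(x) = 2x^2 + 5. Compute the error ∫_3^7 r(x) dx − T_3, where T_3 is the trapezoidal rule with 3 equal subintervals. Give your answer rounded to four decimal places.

-2.3704

Exact integral: ∫_3^7 r(x) dx ≈ 230.666667.
T_3 ≈ 233.037037.
Error ≈ 230.666667 − 233.037037 ≈ -2.3704.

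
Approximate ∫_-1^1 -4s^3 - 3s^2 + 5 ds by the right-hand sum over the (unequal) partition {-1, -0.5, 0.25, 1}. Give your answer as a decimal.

Subinterval widths: 0.5, 0.75, 0.75.
Right endpoints: -0.5, 0.25, 1.
f(-0.5) = 4.75, f(0.25) = 4.75, f(1) = -2.
Sum = Σ Δs_i · f(s_i).
Sum = 4.4375.

4.4375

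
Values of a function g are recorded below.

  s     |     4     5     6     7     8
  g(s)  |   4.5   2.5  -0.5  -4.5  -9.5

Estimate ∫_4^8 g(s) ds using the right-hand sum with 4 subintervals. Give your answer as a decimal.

Δs = 1.
Sum = 1·[2.5 + (-0.5) + (-4.5) + (-9.5)] = -12.

-12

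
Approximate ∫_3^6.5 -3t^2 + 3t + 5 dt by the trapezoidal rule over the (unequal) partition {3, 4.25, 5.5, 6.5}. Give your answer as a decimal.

-182.703125

Subinterval widths: 1.25, 1.25, 1.
f(3) = -13, f(4.25) = -36.4375, f(5.5) = -69.25, f(6.5) = -102.25.
On each subinterval the trapezoid contributes (Δt_i/2)·[f(t_{i-1}) + f(t_i)].
Sum = -182.703125.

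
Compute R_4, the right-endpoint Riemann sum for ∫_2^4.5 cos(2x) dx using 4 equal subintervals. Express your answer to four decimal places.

Δx = (4.5 − 2)/4 = 0.625.
Right endpoints: 2.625, 3.25, 3.875, 4.5.
f(2.625) ≈ 0.5121, f(3.25) ≈ 0.9766, f(3.875) ≈ 0.1038, f(4.5) ≈ -0.9111.
Sum = Δx · [f(2.625) + f(3.25) + f(3.875) + f(4.5)].
Sum ≈ 0.4258.

0.4258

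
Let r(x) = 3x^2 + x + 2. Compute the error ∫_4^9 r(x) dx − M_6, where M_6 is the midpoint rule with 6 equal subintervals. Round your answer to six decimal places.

0.868056

Exact integral: ∫_4^9 r(x) dx = 707.5.
M_6 ≈ 706.63194444.
Error ≈ 707.5 − 706.63194444 ≈ 0.868056.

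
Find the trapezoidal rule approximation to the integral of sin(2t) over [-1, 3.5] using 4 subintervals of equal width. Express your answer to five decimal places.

Δt = (3.5 − (-1))/4 = 1.125.
f(-1) ≈ -0.90930, f(0.125) ≈ 0.24740, f(1.25) ≈ 0.59847, f(2.375) ≈ -0.99929, f(3.5) ≈ 0.65699.
T_4 = (Δt/2)·[f(t_0) + 2f(t_1) + 2f(t_2) + 2f(t_3) + f(t_4)].
Sum ≈ -0.31452.

-0.31452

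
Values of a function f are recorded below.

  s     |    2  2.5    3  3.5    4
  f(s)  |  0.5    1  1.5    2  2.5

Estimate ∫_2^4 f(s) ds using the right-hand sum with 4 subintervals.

3.5

Δs = 0.5.
Sum = 0.5·[1 + 1.5 + 2 + 2.5] = 3.5.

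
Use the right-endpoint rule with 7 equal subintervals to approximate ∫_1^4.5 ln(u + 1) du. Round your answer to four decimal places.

4.7361

Δu = (4.5 − 1)/7 = 0.5.
Right endpoints: 1.5, 2, 2.5, 3, 3.5, 4, 4.5.
f(1.5) ≈ 0.9163, f(2) ≈ 1.0986, f(2.5) ≈ 1.2528, f(3) ≈ 1.3863, f(3.5) ≈ 1.5041, f(4) ≈ 1.6094, f(4.5) ≈ 1.7047.
Sum = Δu · [f(1.5) + f(2) + f(2.5) + ...].
Sum ≈ 4.7361.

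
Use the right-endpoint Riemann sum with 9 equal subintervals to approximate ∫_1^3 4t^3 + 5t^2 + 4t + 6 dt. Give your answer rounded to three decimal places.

Δt = (3 − 1)/9 = 2/9.
Right endpoints: 11/9, 13/9, 5/3, 17/9, 19/9, 7/3, 23/9, 25/9, 3.
f(11/9) = 18707/729, f(13/9) = 24979/729, f(5/3) = 1217/27, f(17/9) = 42539/729, f(19/9) = 54211/729, f(7/3) = 2521/27, f(23/9) = 84299/729, f(25/9) = 103099/729, f(3) = 171.
Sum = Δt · [f(11/9) + f(13/9) + f(5/3) + ...].
Sum ≈ 168.700.

168.700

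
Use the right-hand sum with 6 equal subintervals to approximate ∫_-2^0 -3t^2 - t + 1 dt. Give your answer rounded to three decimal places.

-2.444

Δt = (0 − (-2))/6 = 1/3.
Right endpoints: -5/3, -4/3, -1, -2/3, -1/3, 0.
f(-5/3) = -17/3, f(-4/3) = -3, f(-1) = -1, f(-2/3) = 1/3, f(-1/3) = 1, f(0) = 1.
Sum = Δt · [f(-5/3) + f(-4/3) + f(-1) + ...].
Sum ≈ -2.444.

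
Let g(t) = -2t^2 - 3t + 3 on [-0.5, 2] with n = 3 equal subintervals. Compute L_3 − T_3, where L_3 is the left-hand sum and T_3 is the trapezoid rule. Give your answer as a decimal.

6.25

L_3 ≈ 2.129630.
T_3 ≈ -4.120370.
L_3 − T_3 = 6.25.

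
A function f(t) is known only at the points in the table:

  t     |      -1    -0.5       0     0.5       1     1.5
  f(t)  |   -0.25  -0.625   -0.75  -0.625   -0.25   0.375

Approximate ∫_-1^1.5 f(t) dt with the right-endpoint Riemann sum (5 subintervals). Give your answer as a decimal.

Δt = 0.5.
Sum = 0.5·[(-0.625) + (-0.75) + (-0.625) + (-0.25) + 0.375] = -0.9375.

-0.9375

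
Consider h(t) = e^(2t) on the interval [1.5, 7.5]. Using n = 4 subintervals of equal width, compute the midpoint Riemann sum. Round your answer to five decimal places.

Δt = (7.5 − 1.5)/4 = 1.5.
Midpoints: 2.25, 3.75, 5.25, 6.75.
h(2.25) ≈ 90.01713, h(3.75) ≈ 1808.04241, h(5.25) ≈ 36315.50267, h(6.75) ≈ 729416.36985.
Sum = Δt · [h(2.25) + h(3.75) + h(5.25) + h(6.75)].
Sum ≈ 1151444.89810.

1151444.89810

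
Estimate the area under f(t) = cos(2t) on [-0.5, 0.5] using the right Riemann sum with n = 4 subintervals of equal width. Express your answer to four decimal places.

Δt = (0.5 − (-0.5))/4 = 0.25.
Right endpoints: -0.25, 0, 0.25, 0.5.
f(-0.25) ≈ 0.8776, f(0) ≈ 1.0000, f(0.25) ≈ 0.8776, f(0.5) ≈ 0.5403.
Sum = Δt · [f(-0.25) + f(0) + f(0.25) + f(0.5)].
Sum ≈ 0.8239.

0.8239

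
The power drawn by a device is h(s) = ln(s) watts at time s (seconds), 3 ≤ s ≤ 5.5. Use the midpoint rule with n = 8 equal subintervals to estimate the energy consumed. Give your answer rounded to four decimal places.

Δs = (5.5 − 3)/8 = 0.3125.
Midpoints: 3.15625, 3.46875, 3.78125, 4.09375, 4.40625, 4.71875, 5.03125, 5.34375.
h(3.15625) ≈ 1.1494, h(3.46875) ≈ 1.2438, h(3.78125) ≈ 1.3301, h(4.09375) ≈ 1.4095, h(4.40625) ≈ 1.4830, h(4.71875) ≈ 1.5515, h(5.03125) ≈ 1.6157, h(5.34375) ≈ 1.6759.
Sum = Δs · [h(3.15625) + h(3.46875) + h(3.78125) + ...].
Sum ≈ 3.5809.

3.5809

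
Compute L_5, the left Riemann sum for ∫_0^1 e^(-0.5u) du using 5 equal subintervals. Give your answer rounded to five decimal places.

0.82694

Δu = (1 − 0)/5 = 0.2.
Left endpoints: 0, 0.2, 0.4, 0.6, 0.8.
f(0) ≈ 1.00000, f(0.2) ≈ 0.90484, f(0.4) ≈ 0.81873, f(0.6) ≈ 0.74082, f(0.8) ≈ 0.67032.
Sum = Δu · [f(0) + f(0.2) + f(0.4) + f(0.6) + f(0.8)].
Sum ≈ 0.82694.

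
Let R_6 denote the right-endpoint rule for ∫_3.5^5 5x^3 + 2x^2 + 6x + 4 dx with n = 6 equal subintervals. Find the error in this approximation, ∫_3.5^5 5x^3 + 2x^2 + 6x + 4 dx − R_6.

-56.66796875

Exact integral: ∫_3.5^5 f(x) dx = 692.671875.
R_6 = 749.33984375.
Error = 692.671875 − 749.33984375 = -56.66796875.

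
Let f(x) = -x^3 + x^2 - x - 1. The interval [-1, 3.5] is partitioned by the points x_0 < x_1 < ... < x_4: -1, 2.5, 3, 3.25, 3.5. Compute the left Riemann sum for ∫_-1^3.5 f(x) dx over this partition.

-11.94140625

Subinterval widths: 3.5, 0.5, 0.25, 0.25.
Left endpoints: -1, 2.5, 3, 3.25.
f(-1) = 2, f(2.5) = -12.875, f(3) = -22, f(3.25) = -28.015625.
Sum = Σ Δx_i · f(x_i).
Sum = -11.94140625.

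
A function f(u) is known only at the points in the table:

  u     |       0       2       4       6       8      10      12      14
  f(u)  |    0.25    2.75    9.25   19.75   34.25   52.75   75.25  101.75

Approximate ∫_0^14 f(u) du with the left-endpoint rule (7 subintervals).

388.5

Δu = 2.
Sum = 2·[0.25 + 2.75 + 9.25 + 19.75 + 34.25 + 52.75 + 75.25] = 388.5.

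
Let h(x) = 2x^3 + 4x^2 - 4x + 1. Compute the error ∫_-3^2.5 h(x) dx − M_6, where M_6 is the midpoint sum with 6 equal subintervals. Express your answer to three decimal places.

0.963

Exact integral: ∫_-3^2.5 h(x) dx ≈ 46.86458.
M_6 ≈ 45.90177.
Error ≈ 46.86458 − 45.90177 ≈ 0.963.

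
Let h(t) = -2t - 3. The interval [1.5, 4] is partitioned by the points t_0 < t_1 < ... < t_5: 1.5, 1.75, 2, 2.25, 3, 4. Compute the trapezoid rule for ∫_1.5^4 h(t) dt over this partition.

Subinterval widths: 0.25, 0.25, 0.25, 0.75, 1.
h(1.5) = -6, h(1.75) = -6.5, h(2) = -7, h(2.25) = -7.5, h(3) = -9, h(4) = -11.
On each subinterval the trapezoid contributes (Δt_i/2)·[h(t_{i-1}) + h(t_i)].
Sum = -21.25.

-21.25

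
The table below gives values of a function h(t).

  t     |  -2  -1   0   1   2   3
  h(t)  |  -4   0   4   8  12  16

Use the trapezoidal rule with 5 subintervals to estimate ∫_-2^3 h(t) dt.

Δt = 1.
T_5 = (1/2)·[(-4) + 2·0 + 2·4 + 2·8 + 2·12 + 16] = 30.

30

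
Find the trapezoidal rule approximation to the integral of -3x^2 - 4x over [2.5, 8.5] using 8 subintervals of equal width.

-732.1875

Δx = (8.5 − 2.5)/8 = 0.75.
f(2.5) = -28.75, f(3.25) = -44.6875, f(4) = -64, f(4.75) = -86.6875, f(5.5) = -112.75, f(6.25) = -142.1875, f(7) = -175, f(7.75) = -211.1875, f(8.5) = -250.75.
T_8 = (Δx/2)·[f(x_0) + 2f(x_1) + ... + 2f(x_{7}) + f(x_8)].
Sum = -732.1875.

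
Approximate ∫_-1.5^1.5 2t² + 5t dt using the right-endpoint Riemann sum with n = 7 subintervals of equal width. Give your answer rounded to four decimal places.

Δt = (1.5 − (-1.5))/7 = 3/7.
Right endpoints: -15/14, -9/14, -3/14, 3/14, 9/14, 15/14, 1.5.
f(-15/14) = -150/49, f(-9/14) = -117/49, f(-3/14) = -48/49, f(3/14) = 57/49, f(9/14) = 198/49, f(15/14) = 375/49, f(1.5) = 12.
Sum = Δt · [f(-15/14) + f(-9/14) + f(-3/14) + ...].
Sum ≈ 7.8980.

7.8980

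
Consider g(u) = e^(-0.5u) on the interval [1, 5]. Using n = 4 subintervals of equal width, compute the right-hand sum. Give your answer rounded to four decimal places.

Δu = (5 − 1)/4 = 1.
Right endpoints: 2, 3, 4, 5.
g(2) ≈ 0.3679, g(3) ≈ 0.2231, g(4) ≈ 0.1353, g(5) ≈ 0.0821.
Sum = Δu · [g(2) + g(3) + g(4) + g(5)].
Sum ≈ 0.8084.

0.8084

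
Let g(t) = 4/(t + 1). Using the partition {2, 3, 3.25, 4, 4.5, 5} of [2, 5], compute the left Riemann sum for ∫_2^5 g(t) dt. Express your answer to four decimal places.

3.0529

Subinterval widths: 1, 0.25, 0.75, 0.5, 0.5.
Left endpoints: 2, 3, 3.25, 4, 4.5.
g(2) = 4/3, g(3) = 1, g(3.25) = 16/17, g(4) = 0.8, g(4.5) = 8/11.
Sum = Σ Δt_i · g(t_i).
Sum ≈ 3.0529.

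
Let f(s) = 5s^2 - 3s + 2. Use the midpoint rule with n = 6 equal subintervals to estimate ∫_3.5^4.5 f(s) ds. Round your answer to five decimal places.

70.40509

Δs = (4.5 − 3.5)/6 = 1/6.
Midpoints: 43/12, 3.75, 47/12, 49/12, 4.25, 53/12.
f(43/12) = 7985/144, f(3.75) = 61.0625, f(47/12) = 9641/144, f(49/12) = 10529/144, f(4.25) = 79.5625, f(53/12) = 12425/144.
Sum = Δs · [f(43/12) + f(3.75) + f(47/12) + ...].
Sum ≈ 70.40509.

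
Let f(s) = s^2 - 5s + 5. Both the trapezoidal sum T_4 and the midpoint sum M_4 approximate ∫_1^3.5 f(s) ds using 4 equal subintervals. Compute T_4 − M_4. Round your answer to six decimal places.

T_4 = -1.50390625.
M_4 ≈ -1.74804688.
T_4 − M_4 ≈ 0.244141.

0.244141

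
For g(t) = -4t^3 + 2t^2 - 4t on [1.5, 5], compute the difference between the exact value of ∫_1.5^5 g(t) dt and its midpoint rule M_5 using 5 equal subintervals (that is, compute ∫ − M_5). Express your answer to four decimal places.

Exact integral: ∫_1.5^5 g(t) dt ≈ -584.354167.
M_5 = -579.06625.
Error ≈ -584.354167 − (-579.06625) ≈ -5.2879.

-5.2879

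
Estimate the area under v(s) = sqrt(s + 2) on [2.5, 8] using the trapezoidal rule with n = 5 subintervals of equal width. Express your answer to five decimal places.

14.71008

Δs = (8 − 2.5)/5 = 1.1.
v(2.5) ≈ 2.12132, v(3.6) ≈ 2.36643, v(4.7) ≈ 2.58844, v(5.8) ≈ 2.79285, v(6.9) ≈ 2.98329, v(8) ≈ 3.16228.
T_5 = (Δs/2)·[v(s_0) + 2v(s_1) + ... + 2v(s_{4}) + v(s_5)].
Sum ≈ 14.71008.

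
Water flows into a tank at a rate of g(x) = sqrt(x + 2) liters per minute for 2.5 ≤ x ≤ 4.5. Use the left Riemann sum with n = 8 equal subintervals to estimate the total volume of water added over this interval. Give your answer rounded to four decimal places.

4.6302

Δx = (4.5 − 2.5)/8 = 0.25.
Left endpoints: 2.5, 2.75, 3, 3.25, 3.5, 3.75, 4, 4.25.
g(2.5) ≈ 2.1213, g(2.75) ≈ 2.1794, g(3) ≈ 2.2361, g(3.25) ≈ 2.2913, g(3.5) ≈ 2.3452, g(3.75) ≈ 2.3979, g(4) ≈ 2.4495, g(4.25) ≈ 2.5000.
Sum = Δx · [g(2.5) + g(2.75) + g(3) + ...].
Sum ≈ 4.6302.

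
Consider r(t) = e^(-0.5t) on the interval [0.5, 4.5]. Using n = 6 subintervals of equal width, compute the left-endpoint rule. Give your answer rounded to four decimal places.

1.5837

Δt = (4.5 − 0.5)/6 = 2/3.
Left endpoints: 0.5, 7/6, 11/6, 2.5, 19/6, 23/6.
r(0.5) ≈ 0.7788, r(7/6) ≈ 0.5580, r(11/6) ≈ 0.3998, r(2.5) ≈ 0.2865, r(19/6) ≈ 0.2053, r(23/6) ≈ 0.1471.
Sum = Δt · [r(0.5) + r(7/6) + r(11/6) + ...].
Sum ≈ 1.5837.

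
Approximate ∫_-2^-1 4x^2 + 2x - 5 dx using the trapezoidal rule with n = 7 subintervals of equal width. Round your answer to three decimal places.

Δx = (-1 − (-2))/7 = 1/7.
f(-2) = 7, f(-13/7) = 249/49, f(-12/7) = 163/49, f(-11/7) = 85/49, f(-10/7) = 15/49, f(-9/7) = -47/49, f(-8/7) = -101/49, f(-1) = -3.
T_7 = (Δx/2)·[f(x_0) + 2f(x_1) + ... + 2f(x_{6}) + f(x_7)].
Sum ≈ 1.347.

1.347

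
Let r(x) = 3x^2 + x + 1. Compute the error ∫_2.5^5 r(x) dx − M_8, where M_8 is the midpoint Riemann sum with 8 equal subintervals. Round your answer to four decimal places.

Exact integral: ∫_2.5^5 r(x) dx = 121.25.
M_8 ≈ 121.188965.
Error ≈ 121.25 − 121.188965 ≈ 0.0610.

0.0610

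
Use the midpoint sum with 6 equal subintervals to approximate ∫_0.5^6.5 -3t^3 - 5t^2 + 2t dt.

Δt = (6.5 − 0.5)/6 = 1.
Midpoints: 1, 2, 3, 4, 5, 6.
f(1) = -6, f(2) = -40, f(3) = -120, f(4) = -264, f(5) = -490, f(6) = -816.
Sum = Δt · [f(1) + f(2) + f(3) + ...].
Sum = -1736.

-1736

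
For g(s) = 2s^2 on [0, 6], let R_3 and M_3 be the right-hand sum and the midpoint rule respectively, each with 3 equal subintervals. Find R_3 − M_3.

84

R_3 = 224.
M_3 = 140.
R_3 − M_3 = 84.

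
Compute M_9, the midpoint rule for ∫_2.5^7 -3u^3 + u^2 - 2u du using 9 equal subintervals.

-1701.1640625

Δu = (7 − 2.5)/9 = 0.5.
Midpoints: 2.75, 3.25, 3.75, 4.25, 4.75, 5.25, 5.75, 6.25, 6.75.
f(2.75) = -60.328125, f(3.25) = -98.921875, f(3.75) = -151.640625, f(4.25) = -220.734375, f(4.75) = -308.453125, f(5.25) = -417.046875, f(5.75) = -548.765625, f(6.25) = -705.859375, f(6.75) = -890.578125.
Sum = Δu · [f(2.75) + f(3.25) + f(3.75) + ...].
Sum = -1701.1640625.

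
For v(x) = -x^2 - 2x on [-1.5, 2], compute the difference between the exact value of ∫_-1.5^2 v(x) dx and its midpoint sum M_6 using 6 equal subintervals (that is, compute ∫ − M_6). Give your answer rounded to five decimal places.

Exact integral: ∫_-1.5^2 v(x) dx ≈ -5.5416667.
M_6 ≈ -5.4424190.
Error ≈ -5.5416667 − (-5.4424190) ≈ -0.09925.

-0.09925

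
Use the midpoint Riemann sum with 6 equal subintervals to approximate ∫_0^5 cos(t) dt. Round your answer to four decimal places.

-0.9872

Δt = (5 − 0)/6 = 5/6.
Midpoints: 5/12, 1.25, 25/12, 35/12, 3.75, 55/12.
f(5/12) ≈ 0.9144, f(1.25) ≈ 0.3153, f(25/12) ≈ -0.4904, f(35/12) ≈ -0.9748, f(3.75) ≈ -0.8206, f(55/12) ≈ -0.1287.
Sum = Δt · [f(5/12) + f(1.25) + f(25/12) + ...].
Sum ≈ -0.9872.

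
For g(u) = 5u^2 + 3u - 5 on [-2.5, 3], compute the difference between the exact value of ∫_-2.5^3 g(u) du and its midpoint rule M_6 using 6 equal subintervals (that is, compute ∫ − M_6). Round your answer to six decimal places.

Exact integral: ∫_-2.5^3 g(u) du ≈ 47.66666667.
M_6 ≈ 45.74103009.
Error ≈ 47.66666667 − 45.74103009 ≈ 1.925637.

1.925637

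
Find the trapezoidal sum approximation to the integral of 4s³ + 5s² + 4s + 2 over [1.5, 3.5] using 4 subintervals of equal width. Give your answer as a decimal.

237.75

Δs = (3.5 − 1.5)/4 = 0.5.
f(1.5) = 32.75, f(2) = 62, f(2.5) = 105.75, f(3) = 167, f(3.5) = 248.75.
T_4 = (Δs/2)·[f(s_0) + 2f(s_1) + 2f(s_2) + 2f(s_3) + f(s_4)].
Sum = 237.75.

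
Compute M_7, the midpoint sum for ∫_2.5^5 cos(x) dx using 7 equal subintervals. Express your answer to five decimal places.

Δx = (5 − 2.5)/7 = 5/14.
Midpoints: 75/28, 85/28, 95/28, 3.75, 115/28, 125/28, 135/28.
f(75/28) ≈ -0.89471, f(85/28) ≈ -0.99440, f(95/28) ≈ -0.96860, f(3.75) ≈ -0.82056, f(115/28) ≈ -0.56896, f(125/28) ≈ -0.24557, f(135/28) ≈ 0.10882.
Sum = Δx · [f(75/28) + f(85/28) + f(95/28) + ...].
Sum ≈ -1.56570.

-1.56570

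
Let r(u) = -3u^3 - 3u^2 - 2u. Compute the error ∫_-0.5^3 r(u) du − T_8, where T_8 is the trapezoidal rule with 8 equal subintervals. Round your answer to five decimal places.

Exact integral: ∫_-0.5^3 r(u) du = -96.578125.
T_8 ≈ -98.1691895.
Error ≈ -96.578125 − (-98.1691895) ≈ 1.59106.

1.59106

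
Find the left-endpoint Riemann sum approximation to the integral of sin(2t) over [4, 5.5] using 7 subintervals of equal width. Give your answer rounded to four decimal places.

0.1393

Δt = (5.5 − 4)/7 = 3/14.
Left endpoints: 4, 59/14, 31/7, 65/14, 34/7, 71/14, 37/7.
f(4) ≈ 0.9894, f(59/14) ≈ 0.8394, f(31/7) ≈ 0.5376, f(65/14) ≈ 0.1386, f(34/7) ≈ -0.2855, f(71/14) ≈ -0.6579, f(37/7) ≈ -0.9114.
Sum = Δt · [f(4) + f(59/14) + f(31/7) + ...].
Sum ≈ 0.1393.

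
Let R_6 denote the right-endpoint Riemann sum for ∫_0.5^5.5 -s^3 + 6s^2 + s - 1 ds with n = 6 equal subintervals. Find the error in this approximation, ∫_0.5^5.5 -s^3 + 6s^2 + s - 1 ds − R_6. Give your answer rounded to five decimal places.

-6.07639

Exact integral: ∫_0.5^5.5 f(s) ds = 113.75.
R_6 ≈ 119.8263889.
Error ≈ 113.75 − 119.8263889 ≈ -6.07639.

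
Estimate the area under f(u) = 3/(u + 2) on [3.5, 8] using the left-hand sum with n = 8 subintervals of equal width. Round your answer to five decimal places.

Δu = (8 − 3.5)/8 = 0.5625.
Left endpoints: 3.5, 4.0625, 4.625, 5.1875, 5.75, 6.3125, 6.875, 7.4375.
f(3.5) = 6/11, f(4.0625) = 48/97, f(4.625) = 24/53, f(5.1875) = 48/115, f(5.75) = 12/31, f(6.3125) = 48/133, f(6.875) = 24/71, f(7.4375) = 48/151.
Sum = Δu · [f(3.5) + f(4.0625) + f(4.625) + ...].
Sum ≈ 1.86437.

1.86437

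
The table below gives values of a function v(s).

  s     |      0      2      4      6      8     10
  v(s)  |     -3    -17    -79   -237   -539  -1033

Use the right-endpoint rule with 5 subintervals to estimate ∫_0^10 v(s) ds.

Δs = 2.
Sum = 2·[(-17) + (-79) + (-237) + (-539) + (-1033)] = -3810.

-3810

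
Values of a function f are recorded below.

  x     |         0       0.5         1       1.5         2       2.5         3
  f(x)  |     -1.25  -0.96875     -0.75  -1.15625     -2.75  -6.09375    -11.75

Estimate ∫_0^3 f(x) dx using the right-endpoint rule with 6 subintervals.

-11.734375

Δx = 0.5.
Sum = 0.5·[(-0.96875) + (-0.75) + (-1.15625) + (-2.75) + (-6.09375) + (-11.75)] = -11.734375.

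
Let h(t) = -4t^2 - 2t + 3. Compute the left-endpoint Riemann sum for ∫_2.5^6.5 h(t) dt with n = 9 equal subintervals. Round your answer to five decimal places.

Δt = (6.5 − 2.5)/9 = 4/9.
Left endpoints: 2.5, 53/18, 61/18, 23/6, 77/18, 85/18, 31/6, 101/18, 109/18.
h(2.5) = -27, h(53/18) = -3043/81, h(61/18) = -4027/81, h(23/6) = -571/9, h(77/18) = -6379/81, h(85/18) = -7747/81, h(31/6) = -1027/9, h(101/18) = -10867/81, h(109/18) = -12619/81.
Sum = Δt · [h(2.5) + h(53/18) + h(61/18) + ...].
Sum ≈ -336.08230.

-336.08230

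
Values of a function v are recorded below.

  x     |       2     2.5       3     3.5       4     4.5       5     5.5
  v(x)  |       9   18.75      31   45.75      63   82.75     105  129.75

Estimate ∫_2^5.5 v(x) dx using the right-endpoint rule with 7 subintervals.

238

Δx = 0.5.
Sum = 0.5·[18.75 + 31 + 45.75 + 63 + 82.75 + 105 + 129.75] = 238.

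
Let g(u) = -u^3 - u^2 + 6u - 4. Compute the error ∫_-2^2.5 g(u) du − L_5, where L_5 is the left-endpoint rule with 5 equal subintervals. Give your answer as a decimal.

1.569375

Exact integral: ∫_-2^2.5 g(u) du = -24.890625.
L_5 = -26.46.
Error = -24.890625 − (-26.46) = 1.569375.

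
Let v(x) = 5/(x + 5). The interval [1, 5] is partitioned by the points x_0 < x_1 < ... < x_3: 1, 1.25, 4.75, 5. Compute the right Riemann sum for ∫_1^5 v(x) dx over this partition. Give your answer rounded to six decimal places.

Subinterval widths: 0.25, 3.5, 0.25.
Right endpoints: 1.25, 4.75, 5.
v(1.25) = 0.8, v(4.75) = 20/39, v(5) = 0.5.
Sum = Σ Δx_i · v(x_i).
Sum ≈ 2.119872.

2.119872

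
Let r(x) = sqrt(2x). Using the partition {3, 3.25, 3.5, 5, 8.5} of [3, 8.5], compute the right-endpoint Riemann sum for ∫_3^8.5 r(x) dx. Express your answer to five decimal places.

Subinterval widths: 0.25, 0.25, 1.5, 3.5.
Right endpoints: 3.25, 3.5, 5, 8.5.
r(3.25) ≈ 2.54951, r(3.5) ≈ 2.64575, r(5) ≈ 3.16228, r(8.5) ≈ 4.12311.
Sum = Σ Δx_i · r(x_i).
Sum ≈ 20.47310.

20.47310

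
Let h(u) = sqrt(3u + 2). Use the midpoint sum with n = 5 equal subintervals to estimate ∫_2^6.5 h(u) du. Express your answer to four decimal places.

Δu = (6.5 − 2)/5 = 0.9.
Midpoints: 2.45, 3.35, 4.25, 5.15, 6.05.
h(2.45) ≈ 3.0578, h(3.35) ≈ 3.4713, h(4.25) ≈ 3.8406, h(5.15) ≈ 4.1773, h(6.05) ≈ 4.4889.
Sum = Δu · [h(2.45) + h(3.35) + h(4.25) + h(5.15) + h(6.05)].
Sum ≈ 17.1323.

17.1323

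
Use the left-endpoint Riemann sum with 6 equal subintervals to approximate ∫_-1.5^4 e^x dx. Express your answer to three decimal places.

Δx = (4 − (-1.5))/6 = 11/12.
Left endpoints: -1.5, -7/12, 1/3, 1.25, 13/6, 37/12.
f(-1.5) ≈ 0.223, f(-7/12) ≈ 0.558, f(1/3) ≈ 1.396, f(1.25) ≈ 3.490, f(13/6) ≈ 8.729, f(37/12) ≈ 21.831.
Sum = Δx · [f(-1.5) + f(-7/12) + f(1/3) + ...].
Sum ≈ 33.208.

33.208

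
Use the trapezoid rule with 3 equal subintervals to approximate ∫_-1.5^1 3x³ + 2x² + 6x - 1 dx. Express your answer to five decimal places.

-6.45255

Δx = (1 − (-1.5))/3 = 5/6.
f(-1.5) = -15.625, f(-2/3) = -5, f(1/6) = 5/72, f(1) = 10.
T_3 = (Δx/2)·[f(x_0) + 2f(x_1) + 2f(x_2) + f(x_3)].
Sum ≈ -6.45255.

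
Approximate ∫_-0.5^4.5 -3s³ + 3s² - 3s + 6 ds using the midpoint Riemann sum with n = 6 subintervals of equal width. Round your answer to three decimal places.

-211.910

Δs = (4.5 − (-0.5))/6 = 5/6.
Midpoints: -1/12, 0.75, 19/12, 29/12, 3.25, 49/12.
f(-1/12) = 3613/576, f(0.75) = 4.171875, f(19/12) = -1807/576, f(29/12) = -15017/576, f(3.25) = -75.046875, f(49/12) = -92437/576.
Sum = Δs · [f(-1/12) + f(0.75) + f(19/12) + ...].
Sum ≈ -211.910.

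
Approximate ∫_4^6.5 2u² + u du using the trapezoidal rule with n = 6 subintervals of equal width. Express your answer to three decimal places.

Δu = (6.5 − 4)/6 = 5/12.
f(4) = 36, f(53/12) = 3127/72, f(29/6) = 464/9, f(5.25) = 60.375, f(17/3) = 629/9, f(73/12) = 5767/72, f(6.5) = 91.
T_6 = (Δu/2)·[f(u_0) + 2f(u_1) + ... + 2f(u_{5}) + f(u_6)].
Sum ≈ 153.686.

153.686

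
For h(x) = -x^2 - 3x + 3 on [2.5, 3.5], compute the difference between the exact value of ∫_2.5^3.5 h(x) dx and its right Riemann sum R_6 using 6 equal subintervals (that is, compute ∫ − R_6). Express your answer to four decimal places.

0.7546

Exact integral: ∫_2.5^3.5 h(x) dx ≈ -15.083333.
R_6 ≈ -15.837963.
Error ≈ -15.083333 − (-15.837963) ≈ 0.7546.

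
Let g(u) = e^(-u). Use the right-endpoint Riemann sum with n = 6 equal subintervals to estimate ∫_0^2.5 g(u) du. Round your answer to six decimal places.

Δu = (2.5 − 0)/6 = 5/12.
Right endpoints: 5/12, 5/6, 1.25, 5/3, 25/12, 2.5.
g(5/12) ≈ 0.659241, g(5/6) ≈ 0.434598, g(1.25) ≈ 0.286505, g(5/3) ≈ 0.188876, g(25/12) ≈ 0.124514, g(2.5) ≈ 0.082085.
Sum = Δu · [g(5/12) + g(5/6) + g(1.25) + ...].
Sum ≈ 0.739924.

0.739924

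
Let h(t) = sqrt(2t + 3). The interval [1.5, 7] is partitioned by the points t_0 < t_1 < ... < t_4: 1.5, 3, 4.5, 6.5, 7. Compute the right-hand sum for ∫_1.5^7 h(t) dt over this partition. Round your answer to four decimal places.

19.7577

Subinterval widths: 1.5, 1.5, 2, 0.5.
Right endpoints: 3, 4.5, 6.5, 7.
h(3) ≈ 3.0000, h(4.5) ≈ 3.4641, h(6.5) ≈ 4.0000, h(7) ≈ 4.1231.
Sum = Σ Δt_i · h(t_i).
Sum ≈ 19.7577.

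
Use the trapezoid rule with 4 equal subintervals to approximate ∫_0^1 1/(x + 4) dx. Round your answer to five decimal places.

0.22326

Δx = (1 − 0)/4 = 0.25.
f(0) = 0.25, f(0.25) = 4/17, f(0.5) = 2/9, f(0.75) = 4/19, f(1) = 0.2.
T_4 = (Δx/2)·[f(x_0) + 2f(x_1) + 2f(x_2) + 2f(x_3) + f(x_4)].
Sum ≈ 0.22326.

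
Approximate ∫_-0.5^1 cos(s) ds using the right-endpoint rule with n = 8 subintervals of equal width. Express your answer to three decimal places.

1.285

Δs = (1 − (-0.5))/8 = 0.1875.
Right endpoints: -0.3125, -0.125, 0.0625, 0.25, 0.4375, 0.625, 0.8125, 1.
f(-0.3125) ≈ 0.952, f(-0.125) ≈ 0.992, f(0.0625) ≈ 0.998, f(0.25) ≈ 0.969, f(0.4375) ≈ 0.906, f(0.625) ≈ 0.811, f(0.8125) ≈ 0.688, f(1) ≈ 0.540.
Sum = Δs · [f(-0.3125) + f(-0.125) + f(0.0625) + ...].
Sum ≈ 1.285.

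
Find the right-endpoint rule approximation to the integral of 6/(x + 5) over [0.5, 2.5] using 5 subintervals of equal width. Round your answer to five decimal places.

1.80397

Δx = (2.5 − 0.5)/5 = 0.4.
Right endpoints: 0.9, 1.3, 1.7, 2.1, 2.5.
f(0.9) = 60/59, f(1.3) = 20/21, f(1.7) = 60/67, f(2.1) = 60/71, f(2.5) = 0.8.
Sum = Δx · [f(0.9) + f(1.3) + f(1.7) + f(2.1) + f(2.5)].
Sum ≈ 1.80397.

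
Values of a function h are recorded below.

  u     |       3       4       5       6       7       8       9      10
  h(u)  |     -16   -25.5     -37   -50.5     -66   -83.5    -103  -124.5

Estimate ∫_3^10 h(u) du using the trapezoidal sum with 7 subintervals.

-435.75

Δu = 1.
T_7 = (1/2)·[(-16) + 2·(-25.5) + 2·(-37) + 2·(-50.5) + 2·(-66) + 2·(-83.5) + 2·(-103) + (-124.5)] = -435.75.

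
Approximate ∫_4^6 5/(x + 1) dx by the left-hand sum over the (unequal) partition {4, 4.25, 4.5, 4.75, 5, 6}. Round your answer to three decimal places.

1.766

Subinterval widths: 0.25, 0.25, 0.25, 0.25, 1.
Left endpoints: 4, 4.25, 4.5, 4.75, 5.
f(4) = 1, f(4.25) = 20/21, f(4.5) = 10/11, f(4.75) = 20/23, f(5) = 5/6.
Sum = Σ Δx_i · f(x_i).
Sum ≈ 1.766.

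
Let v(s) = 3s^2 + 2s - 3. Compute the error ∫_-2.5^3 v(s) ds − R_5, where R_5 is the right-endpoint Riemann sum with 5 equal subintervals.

-13.915

Exact integral: ∫_-2.5^3 v(s) ds = 28.875.
R_5 = 42.79.
Error = 28.875 − 42.79 = -13.915.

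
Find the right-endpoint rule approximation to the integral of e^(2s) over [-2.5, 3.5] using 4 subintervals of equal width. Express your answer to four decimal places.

1731.1274

Δs = (3.5 − (-2.5))/4 = 1.5.
Right endpoints: -1, 0.5, 2, 3.5.
f(-1) ≈ 0.1353, f(0.5) ≈ 2.7183, f(2) ≈ 54.5982, f(3.5) ≈ 1096.6332.
Sum = Δs · [f(-1) + f(0.5) + f(2) + f(3.5)].
Sum ≈ 1731.1274.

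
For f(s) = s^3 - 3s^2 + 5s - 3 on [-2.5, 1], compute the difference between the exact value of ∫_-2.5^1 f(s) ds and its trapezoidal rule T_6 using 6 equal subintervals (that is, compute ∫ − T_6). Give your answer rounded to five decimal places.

1.04210

Exact integral: ∫_-2.5^1 f(s) ds = -49.765625.
T_6 ≈ -50.8077257.
Error ≈ -49.765625 − (-50.8077257) ≈ 1.04210.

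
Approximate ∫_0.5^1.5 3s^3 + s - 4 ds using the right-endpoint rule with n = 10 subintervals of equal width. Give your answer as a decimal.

1.3025

Δs = (1.5 − 0.5)/10 = 0.1.
Right endpoints: 0.6, 0.7, 0.8, 0.9, 1, 1.1, 1.2, 1.3, 1.4, 1.5.
f(0.6) = -2.752, f(0.7) = -2.271, f(0.8) = -1.664, f(0.9) = -0.913, f(1) = 0, f(1.1) = 1.093, f(1.2) = 2.384, f(1.3) = 3.891, f(1.4) = 5.632, f(1.5) = 7.625.
Sum = Δs · [f(0.6) + f(0.7) + f(0.8) + ...].
Sum = 1.3025.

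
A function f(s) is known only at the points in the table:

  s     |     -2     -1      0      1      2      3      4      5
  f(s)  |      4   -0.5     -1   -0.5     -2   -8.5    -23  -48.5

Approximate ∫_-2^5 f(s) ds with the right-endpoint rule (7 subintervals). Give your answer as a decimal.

-84

Δs = 1.
Sum = 1·[(-0.5) + (-1) + (-0.5) + (-2) + (-8.5) + (-23) + (-48.5)] = -84.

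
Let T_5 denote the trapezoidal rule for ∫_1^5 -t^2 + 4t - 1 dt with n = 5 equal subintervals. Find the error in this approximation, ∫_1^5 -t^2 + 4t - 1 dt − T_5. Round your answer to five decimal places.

0.42667

Exact integral: ∫_1^5 f(t) dt ≈ 2.6666667.
T_5 = 2.24.
Error ≈ 2.6666667 − 2.24 ≈ 0.42667.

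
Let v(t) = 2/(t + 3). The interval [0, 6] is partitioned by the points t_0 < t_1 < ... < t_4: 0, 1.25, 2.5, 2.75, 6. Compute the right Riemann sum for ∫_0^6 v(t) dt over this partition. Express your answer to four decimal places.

Subinterval widths: 1.25, 1.25, 0.25, 3.25.
Right endpoints: 1.25, 2.5, 2.75, 6.
v(1.25) = 8/17, v(2.5) = 4/11, v(2.75) = 8/23, v(6) = 2/9.
Sum = Σ Δt_i · v(t_i).
Sum ≈ 1.8520.

1.8520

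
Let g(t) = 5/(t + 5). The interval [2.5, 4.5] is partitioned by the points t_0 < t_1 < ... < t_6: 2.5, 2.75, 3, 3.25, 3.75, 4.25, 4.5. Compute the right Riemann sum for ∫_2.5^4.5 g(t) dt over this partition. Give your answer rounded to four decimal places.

Subinterval widths: 0.25, 0.25, 0.25, 0.5, 0.5, 0.25.
Right endpoints: 2.75, 3, 3.25, 3.75, 4.25, 4.5.
g(2.75) = 20/31, g(3) = 0.625, g(3.25) = 20/33, g(3.75) = 4/7, g(4.25) = 20/37, g(4.5) = 10/19.
Sum = Σ Δt_i · g(t_i).
Sum ≈ 1.1566.

1.1566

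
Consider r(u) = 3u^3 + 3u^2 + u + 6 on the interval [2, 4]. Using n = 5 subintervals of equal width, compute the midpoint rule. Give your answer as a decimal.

253.2

Δu = (4 − 2)/5 = 0.4.
Midpoints: 2.2, 2.6, 3, 3.4, 3.8.
r(2.2) = 54.664, r(2.6) = 81.608, r(3) = 117, r(3.4) = 161.992, r(3.8) = 217.736.
Sum = Δu · [r(2.2) + r(2.6) + r(3) + r(3.4) + r(3.8)].
Sum = 253.2.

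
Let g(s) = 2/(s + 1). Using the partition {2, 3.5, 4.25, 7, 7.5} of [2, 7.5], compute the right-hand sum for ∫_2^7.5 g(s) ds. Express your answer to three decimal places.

1.758

Subinterval widths: 1.5, 0.75, 2.75, 0.5.
Right endpoints: 3.5, 4.25, 7, 7.5.
g(3.5) = 4/9, g(4.25) = 8/21, g(7) = 0.25, g(7.5) = 4/17.
Sum = Σ Δs_i · g(s_i).
Sum ≈ 1.758.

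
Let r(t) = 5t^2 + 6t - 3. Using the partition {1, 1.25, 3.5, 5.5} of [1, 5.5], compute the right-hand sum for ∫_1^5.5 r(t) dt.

Subinterval widths: 0.25, 2.25, 2.
Right endpoints: 1.25, 3.5, 5.5.
r(1.25) = 12.3125, r(3.5) = 79.25, r(5.5) = 181.25.
Sum = Σ Δt_i · r(t_i).
Sum = 543.890625.

543.890625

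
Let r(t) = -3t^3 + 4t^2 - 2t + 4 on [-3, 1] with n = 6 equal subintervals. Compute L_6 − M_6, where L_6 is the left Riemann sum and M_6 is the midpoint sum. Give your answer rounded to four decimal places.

47.1111

L_6 ≈ 166.518519.
M_6 ≈ 119.407407.
L_6 − M_6 ≈ 47.1111.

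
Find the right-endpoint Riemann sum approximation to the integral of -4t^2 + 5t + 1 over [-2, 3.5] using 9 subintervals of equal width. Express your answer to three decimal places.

Δt = (3.5 − (-2))/9 = 11/18.
Right endpoints: -25/18, -7/9, -1/6, 4/9, 19/18, 5/3, 41/18, 26/9, 3.5.
f(-25/18) = -2213/162, f(-7/9) = -430/81, f(-1/6) = 1/18, f(4/9) = 197/81, f(19/18) = 295/162, f(5/3) = -16/9, f(41/18) = -1355/162, f(26/9) = -1453/81, f(3.5) = -30.5.
Sum = Δt · [f(-25/18) + f(-7/9) + f(-1/6) + ...].
Sum ≈ -44.758.

-44.758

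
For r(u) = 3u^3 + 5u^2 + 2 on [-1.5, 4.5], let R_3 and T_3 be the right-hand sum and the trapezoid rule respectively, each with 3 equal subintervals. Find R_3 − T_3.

R_3 = 920.75.
T_3 = 547.25.
R_3 − T_3 = 373.5.

373.5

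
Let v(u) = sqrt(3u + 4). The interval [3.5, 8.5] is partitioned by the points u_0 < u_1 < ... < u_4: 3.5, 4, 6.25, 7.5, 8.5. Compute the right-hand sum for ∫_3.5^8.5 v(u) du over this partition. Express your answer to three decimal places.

Subinterval widths: 0.5, 2.25, 1.25, 1.
Right endpoints: 4, 6.25, 7.5, 8.5.
v(4) ≈ 4.000, v(6.25) ≈ 4.770, v(7.5) ≈ 5.148, v(8.5) ≈ 5.431.
Sum = Σ Δu_i · v(u_i).
Sum ≈ 24.598.

24.598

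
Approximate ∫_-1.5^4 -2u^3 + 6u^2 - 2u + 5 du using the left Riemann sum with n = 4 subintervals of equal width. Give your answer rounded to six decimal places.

63.916016

Δu = (4 − (-1.5))/4 = 1.375.
Left endpoints: -1.5, -0.125, 1.25, 2.625.
f(-1.5) = 28.25, f(-0.125) = 5.34765625, f(1.25) = 7.96875, f(2.625) = 4.91796875.
Sum = Δu · [f(-1.5) + f(-0.125) + f(1.25) + f(2.625)].
Sum ≈ 63.916016.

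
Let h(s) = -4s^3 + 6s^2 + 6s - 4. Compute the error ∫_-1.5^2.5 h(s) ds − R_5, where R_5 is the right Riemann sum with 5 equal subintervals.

11.2

Exact integral: ∫_-1.5^2.5 h(s) ds = 0.
R_5 = -11.2.
Error = 0 − (-11.2) = 11.2.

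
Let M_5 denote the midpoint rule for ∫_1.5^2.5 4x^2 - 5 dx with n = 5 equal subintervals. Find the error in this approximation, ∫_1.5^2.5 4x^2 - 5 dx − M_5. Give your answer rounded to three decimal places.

0.013

Exact integral: ∫_1.5^2.5 f(x) dx ≈ 11.33333.
M_5 = 11.32.
Error ≈ 11.33333 − 11.32 ≈ 0.013.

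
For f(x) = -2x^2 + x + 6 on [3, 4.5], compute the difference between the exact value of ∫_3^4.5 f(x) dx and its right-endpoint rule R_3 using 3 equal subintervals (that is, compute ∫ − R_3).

Exact integral: ∫_3^4.5 f(x) dx = -28.125.
R_3 = -33.5.
Error = -28.125 − (-33.5) = 5.375.

5.375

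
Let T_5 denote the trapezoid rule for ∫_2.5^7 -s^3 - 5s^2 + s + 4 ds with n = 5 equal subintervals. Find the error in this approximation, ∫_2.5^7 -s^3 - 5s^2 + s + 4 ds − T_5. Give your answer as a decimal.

11.694375

Exact integral: ∫_2.5^7 f(s) ds = -1096.734375.
T_5 = -1108.42875.
Error = -1096.734375 − (-1108.42875) = 11.694375.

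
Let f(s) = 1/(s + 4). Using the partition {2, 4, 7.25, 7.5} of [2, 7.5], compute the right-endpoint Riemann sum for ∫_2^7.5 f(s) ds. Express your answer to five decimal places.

0.56063

Subinterval widths: 2, 3.25, 0.25.
Right endpoints: 4, 7.25, 7.5.
f(4) = 0.125, f(7.25) = 4/45, f(7.5) = 2/23.
Sum = Σ Δs_i · f(s_i).
Sum ≈ 0.56063.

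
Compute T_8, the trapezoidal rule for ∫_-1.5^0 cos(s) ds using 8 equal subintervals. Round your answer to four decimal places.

0.9946

Δs = (0 − (-1.5))/8 = 0.1875.
f(-1.5) ≈ 0.0707, f(-1.3125) ≈ 0.2554, f(-1.125) ≈ 0.4312, f(-0.9375) ≈ 0.5918, f(-0.75) ≈ 0.7317, f(-0.5625) ≈ 0.8459, f(-0.375) ≈ 0.9305, f(-0.1875) ≈ 0.9825, f(0) ≈ 1.0000.
T_8 = (Δs/2)·[f(s_0) + 2f(s_1) + ... + 2f(s_{7}) + f(s_8)].
Sum ≈ 0.9946.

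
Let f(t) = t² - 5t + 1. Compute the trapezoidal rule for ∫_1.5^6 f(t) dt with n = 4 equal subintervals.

Δt = (6 − 1.5)/4 = 1.125.
f(1.5) = -4.25, f(2.625) = -5.234375, f(3.75) = -3.6875, f(4.875) = 0.390625, f(6) = 7.
T_4 = (Δt/2)·[f(t_0) + 2f(t_1) + 2f(t_2) + 2f(t_3) + f(t_4)].
Sum = -8.05078125.

-8.05078125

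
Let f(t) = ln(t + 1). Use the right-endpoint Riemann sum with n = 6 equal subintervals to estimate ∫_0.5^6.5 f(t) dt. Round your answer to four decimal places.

Δt = (6.5 − 0.5)/6 = 1.
Right endpoints: 1.5, 2.5, 3.5, 4.5, 5.5, 6.5.
f(1.5) ≈ 0.9163, f(2.5) ≈ 1.2528, f(3.5) ≈ 1.5041, f(4.5) ≈ 1.7047, f(5.5) ≈ 1.8718, f(6.5) ≈ 2.0149.
Sum = Δt · [f(1.5) + f(2.5) + f(3.5) + ...].
Sum ≈ 9.2646.

9.2646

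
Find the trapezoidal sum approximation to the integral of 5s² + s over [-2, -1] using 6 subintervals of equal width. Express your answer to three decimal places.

10.190

Δs = (-1 − (-2))/6 = 1/6.
f(-2) = 18, f(-11/6) = 539/36, f(-5/3) = 110/9, f(-1.5) = 9.75, f(-4/3) = 68/9, f(-7/6) = 203/36, f(-1) = 4.
T_6 = (Δs/2)·[f(s_0) + 2f(s_1) + ... + 2f(s_{5}) + f(s_6)].
Sum ≈ 10.190.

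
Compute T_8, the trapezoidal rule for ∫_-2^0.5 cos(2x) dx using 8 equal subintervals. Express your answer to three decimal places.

0.041

Δx = (0.5 − (-2))/8 = 0.3125.
f(-2) ≈ -0.654, f(-1.6875) ≈ -0.973, f(-1.375) ≈ -0.924, f(-1.0625) ≈ -0.526, f(-0.75) ≈ 0.071, f(-0.4375) ≈ 0.641, f(-0.125) ≈ 0.969, f(0.1875) ≈ 0.931, f(0.5) ≈ 0.540.
T_8 = (Δx/2)·[f(x_0) + 2f(x_1) + ... + 2f(x_{7}) + f(x_8)].
Sum ≈ 0.041.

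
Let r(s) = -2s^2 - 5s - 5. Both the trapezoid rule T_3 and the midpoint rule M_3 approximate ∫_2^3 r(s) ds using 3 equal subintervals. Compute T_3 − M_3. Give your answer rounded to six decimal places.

-0.055556

T_3 ≈ -30.20370370.
M_3 ≈ -30.14814815.
T_3 − M_3 ≈ -0.055556.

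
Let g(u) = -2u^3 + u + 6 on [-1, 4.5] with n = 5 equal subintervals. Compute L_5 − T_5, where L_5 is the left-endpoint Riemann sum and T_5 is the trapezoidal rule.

98.3125

L_5 = -75.24.
T_5 = -173.5525.
L_5 − T_5 = 98.3125.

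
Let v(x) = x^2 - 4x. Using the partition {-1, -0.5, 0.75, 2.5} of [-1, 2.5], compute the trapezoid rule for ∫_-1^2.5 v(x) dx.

-3.71875

Subinterval widths: 0.5, 1.25, 1.75.
v(-1) = 5, v(-0.5) = 2.25, v(0.75) = -2.4375, v(2.5) = -3.75.
On each subinterval the trapezoid contributes (Δx_i/2)·[v(x_{i-1}) + v(x_i)].
Sum = -3.71875.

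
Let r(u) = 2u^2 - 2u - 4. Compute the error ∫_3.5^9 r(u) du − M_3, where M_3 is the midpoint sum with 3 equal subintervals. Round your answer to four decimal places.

Exact integral: ∫_3.5^9 r(u) du ≈ 366.666667.
M_3 ≈ 363.585648.
Error ≈ 366.666667 − 363.585648 ≈ 3.0810.

3.0810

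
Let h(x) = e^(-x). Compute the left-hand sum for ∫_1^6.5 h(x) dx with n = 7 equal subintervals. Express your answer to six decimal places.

0.528967

Δx = (6.5 − 1)/7 = 11/14.
Left endpoints: 1, 25/14, 18/7, 47/14, 29/7, 69/14, 40/7.
h(1) ≈ 0.367879, h(25/14) ≈ 0.167677, h(18/7) ≈ 0.076426, h(47/14) ≈ 0.034835, h(29/7) ≈ 0.015877, h(69/14) ≈ 0.007237, h(40/7) ≈ 0.003299.
Sum = Δx · [h(1) + h(25/14) + h(18/7) + ...].
Sum ≈ 0.528967.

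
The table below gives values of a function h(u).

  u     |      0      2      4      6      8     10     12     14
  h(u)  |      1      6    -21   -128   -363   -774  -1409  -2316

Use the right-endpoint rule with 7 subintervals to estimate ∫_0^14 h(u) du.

-10010

Δu = 2.
Sum = 2·[6 + (-21) + (-128) + (-363) + (-774) + (-1409) + (-2316)] = -10010.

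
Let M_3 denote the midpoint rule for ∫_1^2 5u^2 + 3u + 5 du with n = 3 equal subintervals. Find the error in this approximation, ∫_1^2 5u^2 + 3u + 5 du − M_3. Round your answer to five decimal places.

0.04630

Exact integral: ∫_1^2 f(u) du ≈ 21.1666667.
M_3 ≈ 21.1203704.
Error ≈ 21.1666667 − 21.1203704 ≈ 0.04630.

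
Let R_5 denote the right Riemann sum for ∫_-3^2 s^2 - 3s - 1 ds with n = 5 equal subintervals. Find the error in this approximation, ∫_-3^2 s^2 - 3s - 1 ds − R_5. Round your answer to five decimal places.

9.16667

Exact integral: ∫_-3^2 f(s) ds ≈ 14.1666667.
R_5 = 5.
Error ≈ 14.1666667 − 5 ≈ 9.16667.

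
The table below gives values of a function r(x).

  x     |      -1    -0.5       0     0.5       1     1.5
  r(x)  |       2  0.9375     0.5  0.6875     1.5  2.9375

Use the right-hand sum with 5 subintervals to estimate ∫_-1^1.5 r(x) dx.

Δx = 0.5.
Sum = 0.5·[0.9375 + 0.5 + 0.6875 + 1.5 + 2.9375] = 3.28125.

3.28125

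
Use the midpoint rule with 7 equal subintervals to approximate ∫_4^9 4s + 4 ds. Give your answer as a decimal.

Δs = (9 − 4)/7 = 5/7.
Midpoints: 61/14, 71/14, 81/14, 6.5, 101/14, 111/14, 121/14.
f(61/14) = 150/7, f(71/14) = 170/7, f(81/14) = 190/7, f(6.5) = 30, f(101/14) = 230/7, f(111/14) = 250/7, f(121/14) = 270/7.
Sum = Δs · [f(61/14) + f(71/14) + f(81/14) + ...].
Sum = 150.

150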